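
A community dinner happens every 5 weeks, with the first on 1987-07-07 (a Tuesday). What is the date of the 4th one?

1987-10-20

The 4th occurrence is 3 intervals after the first: 3 × 35 = 105 days after 1987-07-07.
July has 31 days — 24 days to the end of July leaves 81.
August has 31 days (50 left).
September has 30 days (20 left).
20 days into October → 1987-10-20.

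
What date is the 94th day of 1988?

3 April 1988

January has 31 days (94 − 31 = 63 remain).
February has 29 days (63 − 29 = 34 remain).
March has 31 days (34 − 31 = 3 remain).
3 into April → April 3.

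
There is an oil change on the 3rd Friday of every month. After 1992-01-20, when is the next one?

1992-02-21

January 1992 starts on a Wednesday; its first Friday is the 3rd, so the 3rd Friday is the 17th — 1992-01-17.
That is not after 1992-01-20, so look at February 1992.
February 1992 starts on a Saturday; its first Friday is the 7th, so the 3rd Friday is the 21st — 1992-02-21.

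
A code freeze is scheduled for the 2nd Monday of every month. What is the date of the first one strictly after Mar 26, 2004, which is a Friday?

Apr 12, 2004

Mar 2004 starts on a Monday; its first Monday is the 1st, so the 2nd Monday is the 8th — Mar 8, 2004.
That is not after Mar 26, 2004, so look at Apr 2004.
Apr 2004 starts on a Thursday; its first Monday is the 5th, so the 2nd Monday is the 12th — Apr 12, 2004.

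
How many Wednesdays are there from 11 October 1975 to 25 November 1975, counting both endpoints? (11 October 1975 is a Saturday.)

11 October 1975 is a Saturday; the first Wednesday on or after it is 15 October 1975 (4 days later).
From 15 October 1975 to 25 November 1975: 16 + 25 = 41 days (rest of October, November).
41 ÷ 7 = 5 full weeks with remainder 6, so 5 more Wednesdays after the first → 6.

6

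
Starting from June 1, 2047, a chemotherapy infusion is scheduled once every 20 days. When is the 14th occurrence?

The 14th occurrence is 13 intervals after the first: 13 × 20 = 260 days after June 1, 2047.
June has 30 days — 29 days to the end of June leaves 231.
July has 31 days (200 left).
August has 31 days (169 left).
September has 30 days (139 left).
October has 31 days (108 left).
November has 30 days (78 left).
December has 31 days (47 left).
January has 31 days (16 left).
16 days into February → February 16, 2048.

February 16, 2048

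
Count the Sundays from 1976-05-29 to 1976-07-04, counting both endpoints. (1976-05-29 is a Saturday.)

6

1976-05-29 is a Saturday; the first Sunday on or after it is 1976-05-30 (1 day later).
From 1976-05-30 to 1976-07-04: 1 + 30 + 4 = 35 days (rest of May, June, July).
35 ÷ 7 = 5 full weeks with remainder 0, so 5 more Sundays after the first → 6.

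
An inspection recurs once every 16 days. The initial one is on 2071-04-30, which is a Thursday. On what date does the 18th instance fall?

The 18th occurrence is 17 intervals after the first: 17 × 16 = 272 days after 2071-04-30.
April has 30 days — 0 days to the end of April leaves 272.
May has 31 days (241 left).
June has 30 days (211 left).
July has 31 days (180 left).
August has 31 days (149 left).
September has 30 days (119 left).
October has 31 days (88 left).
November has 30 days (58 left).
December has 31 days (27 left).
27 days into January → 2072-01-27.

2072-01-27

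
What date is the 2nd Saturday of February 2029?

February 10, 2029

February 2029 begins on a Thursday, so the first Saturday is February 3 (2 days later).
The 2nd Saturday is 1 weeks later: 3 + 7 = 10.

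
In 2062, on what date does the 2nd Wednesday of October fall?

October 2062 begins on a Sunday, so the first Wednesday is October 4 (3 days later).
The 2nd Wednesday is 1 weeks later: 4 + 7 = 11.

11 October 2062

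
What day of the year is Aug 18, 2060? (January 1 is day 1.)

Days in months before Aug: 31 + 29 + 31 + 30 + 31 + 30 + 31 = 213.
Plus 18 days into Aug → day 231.

231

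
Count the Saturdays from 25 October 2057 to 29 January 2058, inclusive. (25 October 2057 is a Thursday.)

14

25 October 2057 is a Thursday; the first Saturday on or after it is 27 October 2057 (2 days later).
From 27 October 2057 to 29 January 2058: 4 + 30 + 31 + 29 = 94 days (rest of October, November, December, January).
94 ÷ 7 = 13 full weeks with remainder 3, so 13 more Saturdays after the first → 14.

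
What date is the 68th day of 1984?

1984-03-08

January has 31 days (68 − 31 = 37 remain).
February has 29 days (37 − 29 = 8 remain).
8 into March → March 8.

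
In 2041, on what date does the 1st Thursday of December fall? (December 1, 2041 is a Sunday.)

December 2041 begins on a Sunday, so the first Thursday is December 5 (4 days later).

5 December 2041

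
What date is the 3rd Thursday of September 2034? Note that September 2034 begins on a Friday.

21 September 2034

September 2034 begins on a Friday, so the first Thursday is September 7 (6 days later).
The 3rd Thursday is 2 weeks later: 7 + 14 = 21.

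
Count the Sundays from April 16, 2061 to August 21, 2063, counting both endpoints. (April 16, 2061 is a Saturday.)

123

April 16, 2061 is a Saturday; the first Sunday on or after it is April 17, 2061 (1 day later).
From April 17, 2061 to August 21, 2063: 258 + 365 + 233 = 856 days (rest of 2061, 2062, to August 21, 2063 in 2063).
856 ÷ 7 = 122 full weeks with remainder 2, so 122 more Sundays after the first → 123.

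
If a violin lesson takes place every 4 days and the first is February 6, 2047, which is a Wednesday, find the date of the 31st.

The 31st occurrence is 30 intervals after the first: 30 × 4 = 120 days after February 6, 2047.
February has 28 days — 22 days to the end of February leaves 98.
March has 31 days (67 left).
April has 30 days (37 left).
May has 31 days (6 left).
6 days into June → June 6, 2047.

June 6, 2047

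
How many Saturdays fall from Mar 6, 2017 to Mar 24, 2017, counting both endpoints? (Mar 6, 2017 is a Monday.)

Mar 6, 2017 is a Monday; the first Saturday on or after it is Mar 11, 2017 (5 days later).
From Mar 11, 2017 to Mar 24, 2017 is 24 − 11 = 13 days.
13 ÷ 7 = 1 full weeks with remainder 6, so 1 more Saturdays after the first → 2.

2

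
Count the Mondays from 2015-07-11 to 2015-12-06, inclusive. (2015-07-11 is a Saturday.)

21

2015-07-11 is a Saturday; the first Monday on or after it is 2015-07-13 (2 days later).
From 2015-07-13 to 2015-12-06: 18 + 31 + 30 + 31 + 30 + 6 = 146 days (rest of July, August, September, October, November, December).
146 ÷ 7 = 20 full weeks with remainder 6, so 20 more Mondays after the first → 21.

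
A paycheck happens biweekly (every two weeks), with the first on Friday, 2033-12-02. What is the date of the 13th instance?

The 13th occurrence is 12 intervals after the first: 12 × 14 = 168 days after 2033-12-02.
December has 31 days — 29 days to the end of December leaves 139.
January has 31 days (108 left).
February has 28 days (80 left).
March has 31 days (49 left).
April has 30 days (19 left).
19 days into May → 2034-05-19.

2034-05-19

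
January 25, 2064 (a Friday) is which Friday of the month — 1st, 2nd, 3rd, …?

Day 25 falls in week ⌈25/7⌉ of the month.
Days 1–7 hold the 1st Friday, 8–14 the 2nd, 15–21 the 3rd, 22–28 the 4th, 29–31 the 5th.
25 is in the range for the 4th.

4th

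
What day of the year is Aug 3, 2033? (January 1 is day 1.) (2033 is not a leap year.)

Days in months before Aug: 31 + 28 + 31 + 30 + 31 + 30 + 31 = 212.
Plus 3 days into Aug → day 215.

215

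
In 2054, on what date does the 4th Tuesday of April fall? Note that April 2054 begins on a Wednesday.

2054-04-28

April 2054 begins on a Wednesday, so the first Tuesday is April 7 (6 days later).
The 4th Tuesday is 3 weeks later: 7 + 21 = 28.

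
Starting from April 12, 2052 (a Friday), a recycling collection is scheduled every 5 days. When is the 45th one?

The 45th occurrence is 44 intervals after the first: 44 × 5 = 220 days after April 12, 2052.
April has 30 days — 18 days to the end of April leaves 202.
May has 31 days (171 left).
June has 30 days (141 left).
July has 31 days (110 left).
August has 31 days (79 left).
September has 30 days (49 left).
October has 31 days (18 left).
18 days into November → November 18, 2052.

November 18, 2052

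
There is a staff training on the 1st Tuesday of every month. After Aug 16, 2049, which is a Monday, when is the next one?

Aug 2049 starts on a Sunday, so its 1st Tuesday is Aug 3, 2049 (2 days in).
That is not after Aug 16, 2049, so look at Sep 2049.
Sep 2049 starts on a Wednesday, so its 1st Tuesday is Sep 7, 2049 (6 days in).

Sep 7, 2049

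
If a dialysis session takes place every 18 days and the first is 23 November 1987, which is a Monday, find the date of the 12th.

The 12th occurrence is 11 intervals after the first: 11 × 18 = 198 days after 23 November 1987.
November has 30 days — 7 days to the end of November leaves 191.
December has 31 days (160 left).
January has 31 days (129 left).
February has 29 days (100 left).
March has 31 days (69 left).
April has 30 days (39 left).
May has 31 days (8 left).
8 days into June → 8 June 1988.

8 June 1988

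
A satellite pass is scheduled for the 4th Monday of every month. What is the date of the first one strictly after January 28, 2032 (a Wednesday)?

January 2032 starts on a Thursday; its first Monday is the 5th, so the 4th Monday is the 26th — January 26, 2032.
That is not after January 28, 2032, so look at February 2032.
February 2032 starts on a Sunday; its first Monday is the 2nd, so the 4th Monday is the 23rd — February 23, 2032.

February 23, 2032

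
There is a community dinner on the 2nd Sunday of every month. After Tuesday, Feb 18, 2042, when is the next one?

Mar 9, 2042

Feb 2042 starts on a Saturday; its first Sunday is the 2nd, so the 2nd Sunday is the 9th — Feb 9, 2042.
That is not after Feb 18, 2042, so look at Mar 2042.
Mar 2042 starts on a Saturday; its first Sunday is the 2nd, so the 2nd Sunday is the 9th — Mar 9, 2042.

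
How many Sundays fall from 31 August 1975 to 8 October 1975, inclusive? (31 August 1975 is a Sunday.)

6

31 August 1975 is a Sunday; the first Sunday on or after it is 31 August 1975.
From 31 August 1975 to 8 October 1975: 0 + 30 + 8 = 38 days (rest of August, September, October).
38 ÷ 7 = 5 full weeks with remainder 3, so 5 more Sundays after the first → 6.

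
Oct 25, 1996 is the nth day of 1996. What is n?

299

Days in months before Oct: 31 + 29 + 31 + 30 + 31 + 30 + 31 + 31 + 30 = 274.
Plus 25 days into Oct → day 299.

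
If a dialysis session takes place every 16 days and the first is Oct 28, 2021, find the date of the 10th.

Mar 21, 2022

The 10th occurrence is 9 intervals after the first: 9 × 16 = 144 days after Oct 28, 2021.
Oct has 31 days — 3 days to the end of Oct leaves 141.
Nov has 30 days (111 left).
Dec has 31 days (80 left).
Jan has 31 days (49 left).
Feb has 28 days (21 left).
21 days into Mar → Mar 21, 2022.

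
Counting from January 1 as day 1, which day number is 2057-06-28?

179

Days in months before June: 31 + 28 + 31 + 30 + 31 = 151.
Plus 28 days into June → day 179.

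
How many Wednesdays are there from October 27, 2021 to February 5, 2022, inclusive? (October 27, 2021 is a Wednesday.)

October 27, 2021 is a Wednesday; the first Wednesday on or after it is October 27, 2021.
From October 27, 2021 to February 5, 2022: 4 + 30 + 31 + 31 + 5 = 101 days (rest of October, November, December, January, February).
101 ÷ 7 = 14 full weeks with remainder 3, so 14 more Wednesdays after the first → 15.

15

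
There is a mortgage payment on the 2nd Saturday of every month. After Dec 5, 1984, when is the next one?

Dec 8, 1984

Dec 1984 starts on a Saturday; its first Saturday is the 1st, so the 2nd Saturday is the 8th — Dec 8, 1984.
Dec 8, 1984 is after Dec 5, 1984, so that is the next one.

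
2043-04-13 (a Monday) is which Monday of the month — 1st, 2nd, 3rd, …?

2nd

Day 13 falls in week ⌈13/7⌉ of the month.
Days 1–7 hold the 1st Monday, 8–14 the 2nd, 15–21 the 3rd, 22–28 the 4th, 29–31 the 5th.
13 is in the range for the 2nd.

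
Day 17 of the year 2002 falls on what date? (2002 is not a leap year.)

17 into January → January 17.

17 January 2002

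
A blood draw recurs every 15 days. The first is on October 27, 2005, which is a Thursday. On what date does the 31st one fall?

January 20, 2007

The 31st occurrence is 30 intervals after the first: 30 × 15 = 450 days after October 27, 2005.
October has 31 days — 4 days to the end of October leaves 446.
From end of October to end of 2005 is 61 days (385 left).
2006 has 365 days (20 left).
20 days into January → January 20, 2007.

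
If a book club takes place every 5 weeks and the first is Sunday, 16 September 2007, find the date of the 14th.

14 December 2008

The 14th occurrence is 13 intervals after the first: 13 × 35 = 455 days after 16 September 2007.
September has 30 days — 14 days to the end of September leaves 441.
From end of September to end of 2007 is 92 days (349 left).
January has 31 days (318 left).
February has 29 days (289 left).
March has 31 days (258 left).
April has 30 days (228 left).
May has 31 days (197 left).
June has 30 days (167 left).
July has 31 days (136 left).
August has 31 days (105 left).
September has 30 days (75 left).
October has 31 days (44 left).
November has 30 days (14 left).
14 days into December → 14 December 2008.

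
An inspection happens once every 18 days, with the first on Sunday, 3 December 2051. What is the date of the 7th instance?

20 March 2052

The 7th occurrence is 6 intervals after the first: 6 × 18 = 108 days after 3 December 2051.
December has 31 days — 28 days to the end of December leaves 80.
January has 31 days (49 left).
February has 29 days (20 left).
20 days into March → 20 March 2052.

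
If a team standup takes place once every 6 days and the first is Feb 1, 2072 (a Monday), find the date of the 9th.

Mar 20, 2072

The 9th occurrence is 8 intervals after the first: 8 × 6 = 48 days after Feb 1, 2072.
Feb has 29 days — 28 days to the end of Feb leaves 20.
20 days into Mar → Mar 20, 2072.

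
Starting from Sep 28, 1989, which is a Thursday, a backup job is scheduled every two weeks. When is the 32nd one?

The 32nd occurrence is 31 intervals after the first: 31 × 14 = 434 days after Sep 28, 1989.
Sep has 30 days — 2 days to the end of Sep leaves 432.
From end of Sep to end of 1989 is 92 days (340 left).
Jan has 31 days (309 left).
Feb has 28 days (281 left).
Mar has 31 days (250 left).
Apr has 30 days (220 left).
May has 31 days (189 left).
Jun has 30 days (159 left).
Jul has 31 days (128 left).
Aug has 31 days (97 left).
Sep has 30 days (67 left).
Oct has 31 days (36 left).
Nov has 30 days (6 left).
6 days into Dec → Dec 6, 1990.

Dec 6, 1990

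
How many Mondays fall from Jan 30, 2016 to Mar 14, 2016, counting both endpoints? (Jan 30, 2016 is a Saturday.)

Jan 30, 2016 is a Saturday; the first Monday on or after it is Feb 1, 2016 (2 days later).
From Feb 1, 2016 to Mar 14, 2016: 28 + 14 = 42 days (rest of Feb, Mar).
42 ÷ 7 = 6 full weeks with remainder 0, so 6 more Mondays after the first → 7.

7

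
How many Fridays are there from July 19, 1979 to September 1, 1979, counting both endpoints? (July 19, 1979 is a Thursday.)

July 19, 1979 is a Thursday; the first Friday on or after it is July 20, 1979 (1 day later).
From July 20, 1979 to September 1, 1979: 11 + 31 + 1 = 43 days (rest of July, August, September).
43 ÷ 7 = 6 full weeks with remainder 1, so 6 more Fridays after the first → 7.

7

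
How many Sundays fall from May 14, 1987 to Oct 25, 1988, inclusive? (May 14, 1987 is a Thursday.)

May 14, 1987 is a Thursday; the first Sunday on or after it is May 17, 1987 (3 days later).
From May 17, 1987 to Oct 25, 1988: 228 + 299 = 527 days (rest of 1987, to Oct 25, 1988 in 1988).
527 ÷ 7 = 75 full weeks with remainder 2, so 75 more Sundays after the first → 76.

76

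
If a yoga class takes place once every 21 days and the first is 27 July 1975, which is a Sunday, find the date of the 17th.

27 June 1976

The 17th occurrence is 16 intervals after the first: 16 × 21 = 336 days after 27 July 1975.
July has 31 days — 4 days to the end of July leaves 332.
August has 31 days (301 left).
September has 30 days (271 left).
October has 31 days (240 left).
November has 30 days (210 left).
December has 31 days (179 left).
January has 31 days (148 left).
February has 29 days (119 left).
March has 31 days (88 left).
April has 30 days (58 left).
May has 31 days (27 left).
27 days into June → 27 June 1976.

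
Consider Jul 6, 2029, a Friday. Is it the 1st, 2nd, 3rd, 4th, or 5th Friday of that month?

Day 6 falls in week ⌈6/7⌉ of the month.
Days 1–7 hold the 1st Friday, 8–14 the 2nd, 15–21 the 3rd, 22–28 the 4th, 29–31 the 5th.
6 is in the range for the 1st.

1st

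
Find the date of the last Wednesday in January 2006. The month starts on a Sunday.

January 2006 begins on a Sunday, so the first Wednesday is January 4 (3 days later).
January 2006 has 31 days. Adding weeks: 4, 11, 18, 25 — the last one ≤ 31 is the 25th.

January 25, 2006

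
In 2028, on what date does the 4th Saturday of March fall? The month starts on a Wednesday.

March 2028 begins on a Wednesday, so the first Saturday is March 4 (3 days later).
The 4th Saturday is 3 weeks later: 4 + 21 = 25.

March 25, 2028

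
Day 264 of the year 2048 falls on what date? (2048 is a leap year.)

January has 31 days (264 − 31 = 233 remain).
February has 29 days (233 − 29 = 204 remain).
March has 31 days (204 − 31 = 173 remain).
April has 30 days (173 − 30 = 143 remain).
May has 31 days (143 − 31 = 112 remain).
June has 30 days (112 − 30 = 82 remain).
July has 31 days (82 − 31 = 51 remain).
August has 31 days (51 − 31 = 20 remain).
20 into September → September 20.

September 20, 2048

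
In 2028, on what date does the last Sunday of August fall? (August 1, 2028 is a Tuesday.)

August 2028 begins on a Tuesday, so the first Sunday is August 6 (5 days later).
August 2028 has 31 days. Adding weeks: 6, 13, 20, 27 — the last one ≤ 31 is the 27th.

27 August 2028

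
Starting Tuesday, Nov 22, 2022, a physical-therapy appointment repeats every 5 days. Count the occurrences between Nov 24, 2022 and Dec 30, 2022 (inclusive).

7

Occurrences land 5·i days after Nov 22, 2022 for i = 0, 1, 2, …
Nov 24, 2022 is 2 days after the start; 2 ÷ 5 = 0 remainder 2; since the remainder is 2, round up to i = 1. First occurrence in the window: #2 on Nov 27, 2022 (1×5 = 5 days in).
Dec 30, 2022 is 38 days after the start; 38 ÷ 5 = 7 remainder 3. Last occurrence in the window: #8 on Dec 27, 2022.
Occurrences #2 through #8: 7 in total.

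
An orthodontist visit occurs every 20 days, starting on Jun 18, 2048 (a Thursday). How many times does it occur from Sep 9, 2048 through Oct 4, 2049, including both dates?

19

Occurrences land 20·i days after Jun 18, 2048 for i = 0, 1, 2, …
Sep 9, 2048 is 83 days after the start; 83 ÷ 20 = 4 remainder 3; since the remainder is 3, round up to i = 5. First occurrence in the window: #6 on Sep 26, 2048 (5×20 = 100 days in).
Oct 4, 2049 is 473 days after the start; 473 ÷ 20 = 23 remainder 13. Last occurrence in the window: #24 on Sep 21, 2049.
Occurrences #6 through #24: 19 in total.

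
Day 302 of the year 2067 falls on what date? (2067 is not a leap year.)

2067-10-29

January has 31 days (302 − 31 = 271 remain).
February has 28 days (271 − 28 = 243 remain).
March has 31 days (243 − 31 = 212 remain).
April has 30 days (212 − 30 = 182 remain).
May has 31 days (182 − 31 = 151 remain).
June has 30 days (151 − 30 = 121 remain).
July has 31 days (121 − 31 = 90 remain).
August has 31 days (90 − 31 = 59 remain).
September has 30 days (59 − 30 = 29 remain).
29 into October → October 29.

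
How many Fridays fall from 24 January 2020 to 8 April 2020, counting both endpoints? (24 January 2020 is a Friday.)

24 January 2020 is a Friday; the first Friday on or after it is 24 January 2020.
From 24 January 2020 to 8 April 2020: 7 + 29 + 31 + 8 = 75 days (rest of January, February, March, April).
75 ÷ 7 = 10 full weeks with remainder 5, so 10 more Fridays after the first → 11.

11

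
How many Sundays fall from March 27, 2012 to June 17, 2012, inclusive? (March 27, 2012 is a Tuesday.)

12

March 27, 2012 is a Tuesday; the first Sunday on or after it is April 1, 2012 (5 days later).
From April 1, 2012 to June 17, 2012: 29 + 31 + 17 = 77 days (rest of April, May, June).
77 ÷ 7 = 11 full weeks with remainder 0, so 11 more Sundays after the first → 12.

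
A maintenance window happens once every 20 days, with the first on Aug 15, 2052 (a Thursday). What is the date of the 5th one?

Nov 3, 2052

The 5th occurrence is 4 intervals after the first: 4 × 20 = 80 days after Aug 15, 2052.
Aug has 31 days — 16 days to the end of Aug leaves 64.
Sep has 30 days (34 left).
Oct has 31 days (3 left).
3 days into Nov → Nov 3, 2052.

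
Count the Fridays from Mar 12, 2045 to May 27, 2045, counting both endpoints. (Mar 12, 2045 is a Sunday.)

Mar 12, 2045 is a Sunday; the first Friday on or after it is Mar 17, 2045 (5 days later).
From Mar 17, 2045 to May 27, 2045: 14 + 30 + 27 = 71 days (rest of Mar, Apr, May).
71 ÷ 7 = 10 full weeks with remainder 1, so 10 more Fridays after the first → 11.

11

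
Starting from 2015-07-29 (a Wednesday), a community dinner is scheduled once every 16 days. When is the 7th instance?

2015-11-02

The 7th occurrence is 6 intervals after the first: 6 × 16 = 96 days after 2015-07-29.
July has 31 days — 2 days to the end of July leaves 94.
August has 31 days (63 left).
September has 30 days (33 left).
October has 31 days (2 left).
2 days into November → 2015-11-02.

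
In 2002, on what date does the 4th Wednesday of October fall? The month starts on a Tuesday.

October 2002 begins on a Tuesday, so the first Wednesday is October 2 (1 day later).
The 4th Wednesday is 3 weeks later: 2 + 21 = 23.

October 23, 2002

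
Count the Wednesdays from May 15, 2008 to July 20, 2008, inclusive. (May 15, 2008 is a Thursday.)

9

May 15, 2008 is a Thursday; the first Wednesday on or after it is May 21, 2008 (6 days later).
From May 21, 2008 to July 20, 2008: 10 + 30 + 20 = 60 days (rest of May, June, July).
60 ÷ 7 = 8 full weeks with remainder 4, so 8 more Wednesdays after the first → 9.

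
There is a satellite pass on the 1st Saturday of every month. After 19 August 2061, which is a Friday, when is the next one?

3 September 2061

August 2061 starts on a Monday, so its 1st Saturday is 6 August 2061 (5 days in).
That is not after 19 August 2061, so look at September 2061.
September 2061 starts on a Thursday, so its 1st Saturday is 3 September 2061 (2 days in).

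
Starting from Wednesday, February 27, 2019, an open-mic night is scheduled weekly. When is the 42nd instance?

December 11, 2019

The 42nd occurrence is 41 intervals after the first: 41 × 7 = 287 days after February 27, 2019.
February has 28 days — 1 day to the end of February leaves 286.
March has 31 days (255 left).
April has 30 days (225 left).
May has 31 days (194 left).
June has 30 days (164 left).
July has 31 days (133 left).
August has 31 days (102 left).
September has 30 days (72 left).
October has 31 days (41 left).
November has 30 days (11 left).
11 days into December → December 11, 2019.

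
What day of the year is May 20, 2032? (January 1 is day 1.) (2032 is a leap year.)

141

Days in months before May: 31 + 29 + 31 + 30 = 121.
Plus 20 days into May → day 141.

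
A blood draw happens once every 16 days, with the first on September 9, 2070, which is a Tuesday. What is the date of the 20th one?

The 20th occurrence is 19 intervals after the first: 19 × 16 = 304 days after September 9, 2070.
September has 30 days — 21 days to the end of September leaves 283.
October has 31 days (252 left).
November has 30 days (222 left).
December has 31 days (191 left).
January has 31 days (160 left).
February has 28 days (132 left).
March has 31 days (101 left).
April has 30 days (71 left).
May has 31 days (40 left).
June has 30 days (10 left).
10 days into July → July 10, 2071.

July 10, 2071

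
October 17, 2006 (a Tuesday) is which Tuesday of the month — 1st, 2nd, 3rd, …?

Day 17 falls in week ⌈17/7⌉ of the month.
Days 1–7 hold the 1st Tuesday, 8–14 the 2nd, 15–21 the 3rd, 22–28 the 4th, 29–31 the 5th.
17 is in the range for the 3rd.

3rd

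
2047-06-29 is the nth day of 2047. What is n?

180

Days in months before June: 31 + 28 + 31 + 30 + 31 = 151.
Plus 29 days into June → day 180.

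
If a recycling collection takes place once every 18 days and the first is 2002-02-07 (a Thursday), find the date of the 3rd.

2002-03-15

The 3rd occurrence is 2 intervals after the first: 2 × 18 = 36 days after 2002-02-07.
February has 28 days — 21 days to the end of February leaves 15.
15 days into March → 2002-03-15.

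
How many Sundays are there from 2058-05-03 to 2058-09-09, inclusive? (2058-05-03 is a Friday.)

19

2058-05-03 is a Friday; the first Sunday on or after it is 2058-05-05 (2 days later).
From 2058-05-05 to 2058-09-09: 26 + 30 + 31 + 31 + 9 = 127 days (rest of May, June, July, August, September).
127 ÷ 7 = 18 full weeks with remainder 1, so 18 more Sundays after the first → 19.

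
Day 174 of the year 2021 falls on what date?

23 June 2021

January has 31 days (174 − 31 = 143 remain).
February has 28 days (143 − 28 = 115 remain).
March has 31 days (115 − 31 = 84 remain).
April has 30 days (84 − 30 = 54 remain).
May has 31 days (54 − 31 = 23 remain).
23 into June → June 23.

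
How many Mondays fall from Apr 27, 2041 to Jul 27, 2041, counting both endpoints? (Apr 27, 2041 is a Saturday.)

Apr 27, 2041 is a Saturday; the first Monday on or after it is Apr 29, 2041 (2 days later).
From Apr 29, 2041 to Jul 27, 2041: 1 + 31 + 30 + 27 = 89 days (rest of Apr, May, Jun, Jul).
89 ÷ 7 = 12 full weeks with remainder 5, so 12 more Mondays after the first → 13.

13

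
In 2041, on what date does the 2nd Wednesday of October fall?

2041-10-09

October 2041 begins on a Tuesday, so the first Wednesday is October 2 (1 day later).
The 2nd Wednesday is 1 weeks later: 2 + 7 = 9.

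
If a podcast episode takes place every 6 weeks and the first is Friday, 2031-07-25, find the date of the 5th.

The 5th occurrence is 4 intervals after the first: 4 × 42 = 168 days after 2031-07-25.
July has 31 days — 6 days to the end of July leaves 162.
August has 31 days (131 left).
September has 30 days (101 left).
October has 31 days (70 left).
November has 30 days (40 left).
December has 31 days (9 left).
9 days into January → 2032-01-09.

2032-01-09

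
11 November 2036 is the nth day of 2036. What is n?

316

Days in months before November: 31 + 29 + 31 + 30 + 31 + 30 + 31 + 31 + 30 + 31 = 305.
Plus 11 days into November → day 316.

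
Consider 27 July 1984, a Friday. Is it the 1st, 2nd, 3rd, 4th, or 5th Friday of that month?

4th

Day 27 falls in week ⌈27/7⌉ of the month.
Days 1–7 hold the 1st Friday, 8–14 the 2nd, 15–21 the 3rd, 22–28 the 4th, 29–31 the 5th.
27 is in the range for the 4th.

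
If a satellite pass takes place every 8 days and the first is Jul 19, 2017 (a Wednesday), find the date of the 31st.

The 31st occurrence is 30 intervals after the first: 30 × 8 = 240 days after Jul 19, 2017.
Jul has 31 days — 12 days to the end of Jul leaves 228.
Aug has 31 days (197 left).
Sep has 30 days (167 left).
Oct has 31 days (136 left).
Nov has 30 days (106 left).
Dec has 31 days (75 left).
Jan has 31 days (44 left).
Feb has 28 days (16 left).
16 days into Mar → Mar 16, 2018.

Mar 16, 2018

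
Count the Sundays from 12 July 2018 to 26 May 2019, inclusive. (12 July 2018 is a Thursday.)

46

12 July 2018 is a Thursday; the first Sunday on or after it is 15 July 2018 (3 days later).
From 15 July 2018 to 26 May 2019: 16 + 31 + 30 + 31 + 30 + 31 + 31 + 28 + 31 + 30 + 26 = 315 days (rest of July, August, September, October, November, December, January, February, March, April, May).
315 ÷ 7 = 45 full weeks with remainder 0, so 45 more Sundays after the first → 46.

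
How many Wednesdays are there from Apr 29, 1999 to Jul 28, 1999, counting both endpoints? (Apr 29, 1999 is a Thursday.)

Apr 29, 1999 is a Thursday; the first Wednesday on or after it is May 5, 1999 (6 days later).
From May 5, 1999 to Jul 28, 1999: 26 + 30 + 28 = 84 days (rest of May, Jun, Jul).
84 ÷ 7 = 12 full weeks with remainder 0, so 12 more Wednesdays after the first → 13.

13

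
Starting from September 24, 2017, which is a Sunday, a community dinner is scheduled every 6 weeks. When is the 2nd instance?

The 2nd occurrence is 1 interval after the first: 1 × 42 = 42 days after September 24, 2017.
September has 30 days — 6 days to the end of September leaves 36.
October has 31 days (5 left).
5 days into November → November 5, 2017.

November 5, 2017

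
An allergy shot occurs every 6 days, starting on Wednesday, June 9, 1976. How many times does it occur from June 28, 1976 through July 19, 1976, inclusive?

3

Occurrences land 6·i days after June 9, 1976 for i = 0, 1, 2, …
June 28, 1976 is 19 days after the start; 19 ÷ 6 = 3 remainder 1; since the remainder is 1, round up to i = 4. First occurrence in the window: #5 on July 3, 1976 (4×6 = 24 days in).
July 19, 1976 is 40 days after the start; 40 ÷ 6 = 6 remainder 4. Last occurrence in the window: #7 on July 15, 1976.
Occurrences #5 through #7: 3 in total.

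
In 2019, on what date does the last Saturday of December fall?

The first Saturday of December 2019 is December 7.
December 2019 has 31 days. Adding weeks: 7, 14, 21, 28 — the last one ≤ 31 is the 28th.

2019-12-28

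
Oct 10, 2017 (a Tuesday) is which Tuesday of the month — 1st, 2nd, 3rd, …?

2nd

Day 10 falls in week ⌈10/7⌉ of the month.
Days 1–7 hold the 1st Tuesday, 8–14 the 2nd, 15–21 the 3rd, 22–28 the 4th, 29–31 the 5th.
10 is in the range for the 2nd.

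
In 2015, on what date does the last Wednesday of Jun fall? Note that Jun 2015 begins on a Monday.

Jun 24, 2015

Jun 2015 begins on a Monday, so the first Wednesday is Jun 3 (2 days later).
Jun 2015 has 30 days. Adding weeks: 3, 10, 17, 24 — the last one ≤ 30 is the 24th.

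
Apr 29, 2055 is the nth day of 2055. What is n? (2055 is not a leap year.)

Days in months before Apr: 31 + 28 + 31 = 90.
Plus 29 days into Apr → day 119.

119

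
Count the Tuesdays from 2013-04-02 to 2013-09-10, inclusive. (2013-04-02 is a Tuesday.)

24

2013-04-02 is a Tuesday; the first Tuesday on or after it is 2013-04-02.
From 2013-04-02 to 2013-09-10: 28 + 31 + 30 + 31 + 31 + 10 = 161 days (rest of April, May, June, July, August, September).
161 ÷ 7 = 23 full weeks with remainder 0, so 23 more Tuesdays after the first → 24.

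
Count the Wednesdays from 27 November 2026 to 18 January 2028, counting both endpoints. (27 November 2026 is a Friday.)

59

27 November 2026 is a Friday; the first Wednesday on or after it is 2 December 2026 (5 days later).
From 2 December 2026 to 18 January 2028: 29 + 365 + 18 = 412 days (rest of 2026, 2027, to 18 January 2028 in 2028).
412 ÷ 7 = 58 full weeks with remainder 6, so 58 more Wednesdays after the first → 59.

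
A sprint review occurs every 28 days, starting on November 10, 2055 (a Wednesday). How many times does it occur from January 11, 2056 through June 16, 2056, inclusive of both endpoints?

Occurrences land 28·i days after November 10, 2055 for i = 0, 1, 2, …
January 11, 2056 is 62 days after the start; 62 ÷ 28 = 2 remainder 6; since the remainder is 6, round up to i = 3. First occurrence in the window: #4 on February 2, 2056 (3×28 = 84 days in).
June 16, 2056 is 219 days after the start; 219 ÷ 28 = 7 remainder 23. Last occurrence in the window: #8 on May 24, 2056.
Occurrences #4 through #8: 5 in total.

5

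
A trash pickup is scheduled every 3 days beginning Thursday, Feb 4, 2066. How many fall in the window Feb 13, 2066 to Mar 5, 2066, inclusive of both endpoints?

7

Occurrences land 3·i days after Feb 4, 2066 for i = 0, 1, 2, …
Feb 13, 2066 is 9 days after the start; 9 ÷ 3 = 3 remainder 0. First occurrence in the window: #4 on Feb 13, 2066 (3×3 = 9 days in).
Mar 5, 2066 is 29 days after the start; 29 ÷ 3 = 9 remainder 2. Last occurrence in the window: #10 on Mar 3, 2066.
Occurrences #4 through #10: 7 in total.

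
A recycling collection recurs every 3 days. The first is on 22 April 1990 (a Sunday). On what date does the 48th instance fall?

The 48th occurrence is 47 intervals after the first: 47 × 3 = 141 days after 22 April 1990.
April has 30 days — 8 days to the end of April leaves 133.
May has 31 days (102 left).
June has 30 days (72 left).
July has 31 days (41 left).
August has 31 days (10 left).
10 days into September → 10 September 1990.

10 September 1990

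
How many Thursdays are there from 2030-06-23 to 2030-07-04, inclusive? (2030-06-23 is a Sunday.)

2030-06-23 is a Sunday; the first Thursday on or after it is 2030-06-27 (4 days later).
From 2030-06-27 to 2030-07-04: 3 + 4 = 7 days (rest of June, July).
7 ÷ 7 = 1 full weeks with remainder 0, so 1 more Thursdays after the first → 2.

2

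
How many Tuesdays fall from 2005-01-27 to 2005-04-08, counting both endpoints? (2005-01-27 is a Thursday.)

2005-01-27 is a Thursday; the first Tuesday on or after it is 2005-02-01 (5 days later).
From 2005-02-01 to 2005-04-08: 27 + 31 + 8 = 66 days (rest of February, March, April).
66 ÷ 7 = 9 full weeks with remainder 3, so 9 more Tuesdays after the first → 10.

10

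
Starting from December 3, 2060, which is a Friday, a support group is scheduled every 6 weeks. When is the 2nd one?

The 2nd occurrence is 1 interval after the first: 1 × 42 = 42 days after December 3, 2060.
December has 31 days — 28 days to the end of December leaves 14.
14 days into January → January 14, 2061.

January 14, 2061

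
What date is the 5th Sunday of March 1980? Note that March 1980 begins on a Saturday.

March 1980 begins on a Saturday, so the first Sunday is March 2 (1 day later).
The 5th Sunday is 4 weeks later: 2 + 28 = 30.

1980-03-30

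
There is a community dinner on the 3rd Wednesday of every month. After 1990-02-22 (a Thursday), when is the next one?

February 1990 starts on a Thursday; its first Wednesday is the 7th, so the 3rd Wednesday is the 21st — 1990-02-21.
That is not after 1990-02-22, so look at March 1990.
March 1990 starts on a Thursday; its first Wednesday is the 7th, so the 3rd Wednesday is the 21st — 1990-03-21.

1990-03-21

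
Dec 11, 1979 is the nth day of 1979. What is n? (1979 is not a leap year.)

345

Days in months before Dec: 31 + 28 + 31 + 30 + 31 + 30 + 31 + 31 + 30 + 31 + 30 = 334.
Plus 11 days into Dec → day 345.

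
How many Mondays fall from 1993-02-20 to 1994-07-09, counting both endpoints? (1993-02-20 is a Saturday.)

72

1993-02-20 is a Saturday; the first Monday on or after it is 1993-02-22 (2 days later).
From 1993-02-22 to 1994-07-09: 312 + 190 = 502 days (rest of 1993, to 1994-07-09 in 1994).
502 ÷ 7 = 71 full weeks with remainder 5, so 71 more Mondays after the first → 72.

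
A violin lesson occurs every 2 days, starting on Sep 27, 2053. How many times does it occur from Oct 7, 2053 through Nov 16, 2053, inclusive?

21

Occurrences land 2·i days after Sep 27, 2053 for i = 0, 1, 2, …
Oct 7, 2053 is 10 days after the start; 10 ÷ 2 = 5 remainder 0. First occurrence in the window: #6 on Oct 7, 2053 (5×2 = 10 days in).
Nov 16, 2053 is 50 days after the start; 50 ÷ 2 = 25 remainder 0. Last occurrence in the window: #26 on Nov 16, 2053.
Occurrences #6 through #26: 21 in total.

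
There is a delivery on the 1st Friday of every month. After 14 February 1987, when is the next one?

February 1987 starts on a Sunday, so its 1st Friday is 6 February 1987 (5 days in).
That is not after 14 February 1987, so look at March 1987.
March 1987 starts on a Sunday, so its 1st Friday is 6 March 1987 (5 days in).

6 March 1987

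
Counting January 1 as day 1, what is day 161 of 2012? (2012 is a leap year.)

January has 31 days (161 − 31 = 130 remain).
February has 29 days (130 − 29 = 101 remain).
March has 31 days (101 − 31 = 70 remain).
April has 30 days (70 − 30 = 40 remain).
May has 31 days (40 − 31 = 9 remain).
9 into June → June 9.

June 9, 2012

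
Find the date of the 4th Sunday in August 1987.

The first Sunday of August 1987 is August 2.
The 4th Sunday is 3 weeks later: 2 + 21 = 23.

23 August 1987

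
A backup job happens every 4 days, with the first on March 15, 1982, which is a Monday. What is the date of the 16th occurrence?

The 16th occurrence is 15 intervals after the first: 15 × 4 = 60 days after March 15, 1982.
March has 31 days — 16 days to the end of March leaves 44.
April has 30 days (14 left).
14 days into May → May 14, 1982.

May 14, 1982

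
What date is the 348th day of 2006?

Jan has 31 days (348 − 31 = 317 remain).
Feb has 28 days (317 − 28 = 289 remain).
Mar has 31 days (289 − 31 = 258 remain).
Apr has 30 days (258 − 30 = 228 remain).
May has 31 days (228 − 31 = 197 remain).
Jun has 30 days (197 − 30 = 167 remain).
Jul has 31 days (167 − 31 = 136 remain).
Aug has 31 days (136 − 31 = 105 remain).
Sep has 30 days (105 − 30 = 75 remain).
Oct has 31 days (75 − 31 = 44 remain).
Nov has 30 days (44 − 30 = 14 remain).
14 into Dec → Dec 14.

Dec 14, 2006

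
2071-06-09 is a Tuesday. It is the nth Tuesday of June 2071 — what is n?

Day 9 falls in week ⌈9/7⌉ of the month.
Days 1–7 hold the 1st Tuesday, 8–14 the 2nd, 15–21 the 3rd, 22–28 the 4th, 29–31 the 5th.
9 is in the range for the 2nd.

2nd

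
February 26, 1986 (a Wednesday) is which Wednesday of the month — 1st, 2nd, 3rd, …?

Day 26 falls in week ⌈26/7⌉ of the month.
Days 1–7 hold the 1st Wednesday, 8–14 the 2nd, 15–21 the 3rd, 22–28 the 4th, 29–31 the 5th.
26 is in the range for the 4th.

4th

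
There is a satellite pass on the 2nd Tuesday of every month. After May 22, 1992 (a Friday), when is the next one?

Jun 9, 1992

May 1992 starts on a Friday; its first Tuesday is the 5th, so the 2nd Tuesday is the 12th — May 12, 1992.
That is not after May 22, 1992, so look at Jun 1992.
Jun 1992 starts on a Monday; its first Tuesday is the 2nd, so the 2nd Tuesday is the 9th — Jun 9, 1992.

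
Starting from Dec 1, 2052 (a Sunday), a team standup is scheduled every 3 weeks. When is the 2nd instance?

Dec 22, 2052

The 2nd occurrence is 1 interval after the first: 1 × 21 = 21 days after Dec 1, 2052.
21 days later is Dec 22, 2052.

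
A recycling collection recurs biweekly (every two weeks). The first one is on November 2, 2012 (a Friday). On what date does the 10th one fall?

The 10th occurrence is 9 intervals after the first: 9 × 14 = 126 days after November 2, 2012.
November has 30 days — 28 days to the end of November leaves 98.
December has 31 days (67 left).
January has 31 days (36 left).
February has 28 days (8 left).
8 days into March → March 8, 2013.

March 8, 2013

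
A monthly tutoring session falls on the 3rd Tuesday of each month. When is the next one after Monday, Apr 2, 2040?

Apr 2040 starts on a Sunday; its first Tuesday is the 3rd, so the 3rd Tuesday is the 17th — Apr 17, 2040.
Apr 17, 2040 is after Apr 2, 2040, so that is the next one.

Apr 17, 2040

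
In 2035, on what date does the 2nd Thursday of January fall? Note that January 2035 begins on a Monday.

2035-01-11

January 2035 begins on a Monday, so the first Thursday is January 4 (3 days later).
The 2nd Thursday is 1 weeks later: 4 + 7 = 11.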